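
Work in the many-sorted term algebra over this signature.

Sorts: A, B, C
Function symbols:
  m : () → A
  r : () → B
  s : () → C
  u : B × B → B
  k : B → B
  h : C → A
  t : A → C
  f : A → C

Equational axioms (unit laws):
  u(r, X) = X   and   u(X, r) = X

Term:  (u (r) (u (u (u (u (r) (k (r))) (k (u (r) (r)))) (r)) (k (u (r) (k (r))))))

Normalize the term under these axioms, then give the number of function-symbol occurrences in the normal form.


1. (u (r) (u (u (u (u (r) (k (r))) (k (u (r) (r)))) (r)) (k (u (r) (k (r))))))  →  (u (u (u (u (r) (k (r))) (k (u (r) (r)))) (r)) (k (u (r) (k (r)))))
2. (u (u (u (u (r) (k (r))) (k (u (r) (r)))) (r)) (k (u (r) (k (r)))))  →  (u (u (u (r) (k (r))) (k (u (r) (r)))) (k (u (r) (k (r)))))
3. (u (u (u (r) (k (r))) (k (u (r) (r)))) (k (u (r) (k (r)))))  →  (u (u (k (r)) (k (u (r) (r)))) (k (u (r) (k (r)))))
4. (u (u (k (r)) (k (u (r) (r)))) (k (u (r) (k (r)))))  →  (u (u (k (r)) (k (r))) (k (u (r) (k (r)))))
5. (u (u (k (r)) (k (r))) (k (u (r) (k (r)))))  →  (u (u (k (r)) (k (r))) (k (k (r))))
normal form: (u (u (k (r)) (k (r))) (k (k (r))))

size = 9


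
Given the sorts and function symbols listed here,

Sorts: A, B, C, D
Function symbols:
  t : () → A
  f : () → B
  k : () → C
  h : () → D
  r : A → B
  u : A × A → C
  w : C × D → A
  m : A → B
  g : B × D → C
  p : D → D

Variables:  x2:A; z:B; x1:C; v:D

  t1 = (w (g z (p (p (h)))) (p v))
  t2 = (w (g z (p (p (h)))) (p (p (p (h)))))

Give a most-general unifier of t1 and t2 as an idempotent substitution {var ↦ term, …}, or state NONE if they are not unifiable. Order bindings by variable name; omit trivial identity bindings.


{v ↦ (p (p (h)))}


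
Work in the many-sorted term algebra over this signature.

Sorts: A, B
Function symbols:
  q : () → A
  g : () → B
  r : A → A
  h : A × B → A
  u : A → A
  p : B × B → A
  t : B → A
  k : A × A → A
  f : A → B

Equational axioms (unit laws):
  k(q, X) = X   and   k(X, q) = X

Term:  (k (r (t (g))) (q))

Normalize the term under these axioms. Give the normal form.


normal form = (r (t (g)))

1. (k (r (t (g))) (q))  →  (r (t (g)))


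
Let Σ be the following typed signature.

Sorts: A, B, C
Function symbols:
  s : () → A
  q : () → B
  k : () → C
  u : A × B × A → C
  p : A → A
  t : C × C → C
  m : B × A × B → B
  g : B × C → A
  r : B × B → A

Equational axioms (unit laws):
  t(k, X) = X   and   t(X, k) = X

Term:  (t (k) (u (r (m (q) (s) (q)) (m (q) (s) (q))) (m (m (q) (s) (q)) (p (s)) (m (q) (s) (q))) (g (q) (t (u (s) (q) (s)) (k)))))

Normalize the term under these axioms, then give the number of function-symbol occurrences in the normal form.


size = 27

1. (t (k) (u (r (m (q) (s) (q)) (m (q) (s) (q))) (m (m (q) (s) (q)) (p (s)) (m (q) (s) (q))) (g (q) (t (u (s) (q) (s)) (k)))))  →  (u (r (m (q) (s) (q)) (m (q) (s) (q))) (m (m (q) (s) (q)) (p (s)) (m (q) (s) (q))) (g (q) (t (u (s) (q) (s)) (k))))
2. (u (r (m (q) (s) (q)) (m (q) (s) (q))) (m (m (q) (s) (q)) (p (s)) (m (q) (s) (q))) (g (q) (t (u (s) (q) (s)) (k))))  →  (u (r (m (q) (s) (q)) (m (q) (s) (q))) (m (m (q) (s) (q)) (p (s)) (m (q) (s) (q))) (g (q) (u (s) (q) (s))))
normal form: (u (r (m (q) (s) (q)) (m (q) (s) (q))) (m (m (q) (s) (q)) (p (s)) (m (q) (s) (q))) (g (q) (u (s) (q) (s))))


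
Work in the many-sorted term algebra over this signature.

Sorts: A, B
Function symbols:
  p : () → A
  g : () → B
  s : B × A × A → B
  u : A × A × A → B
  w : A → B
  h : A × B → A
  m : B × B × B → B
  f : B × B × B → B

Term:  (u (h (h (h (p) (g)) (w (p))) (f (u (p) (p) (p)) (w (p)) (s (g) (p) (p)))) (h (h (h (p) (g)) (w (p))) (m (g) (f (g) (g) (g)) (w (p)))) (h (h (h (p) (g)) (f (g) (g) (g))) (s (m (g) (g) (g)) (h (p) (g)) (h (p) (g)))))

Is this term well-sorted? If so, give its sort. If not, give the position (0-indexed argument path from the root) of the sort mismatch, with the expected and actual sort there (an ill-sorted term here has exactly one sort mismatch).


        (p) : A
        (g) : B
      (h (p) (g)) : A
        (p) : A
      (w (p)) : B
    (h (h (p) (g)) (w (p))) : A
        (p) : A
        (p) : A
        (p) : A
      (u (p) (p) (p)) : B
        (p) : A
      (w (p)) : B
        (g) : B
        (p) : A
        (p) : A
      (s (g) (p) (p)) : B
    (f (u (p) (p) (p)) (w (p)) (s (g) (p) (p))) : B
  (h (h (h (p) (g)) (w (p))) (f (u (p) (p) (p)) (w (p)) (s (g) (p) (p)))) : A
        (p) : A
        (g) : B
      (h (p) (g)) : A
        (p) : A
      (w (p)) : B
    (h (h (p) (g)) (w (p))) : A
      (g) : B
        (g) : B
        (g) : B
        (g) : B
      (f (g) (g) (g)) : B
        (p) : A
      (w (p)) : B
    (m (g) (f (g) (g) (g)) (w (p))) : B
  (h (h (h (p) (g)) (w (p))) (m (g) (f (g) (g) (g)) (w (p)))) : A
        (p) : A
        (g) : B
      (h (p) (g)) : A
        (g) : B
        (g) : B
        (g) : B
      (f (g) (g) (g)) : B
    (h (h (p) (g)) (f (g) (g) (g))) : A
        (g) : B
        (g) : B
        (g) : B
      (m (g) (g) (g)) : B
        (p) : A
        (g) : B
      (h (p) (g)) : A
        (p) : A
        (g) : B
      (h (p) (g)) : A
    (s (m (g) (g) (g)) (h (p) (g)) (h (p) (g))) : B
  (h (h (h (p) (g)) (f (g) (g) (g))) (s (m (g) (g) (g)) (h (p) (g)) (h (p) (g)))) : A
(u (h (h (h (p) (g)) (w (p))) (f (u (p) (p) (p)) (w (p)) (s (g) (p) (p)))) (h (h (h (p) (g)) (w (p))) (m (g) (f (g) (g) (g)) (w (p)))) (h (h (h (p) (g)) (f (g) (g) (g))) (s (m (g) (g) (g)) (h (p) (g)) (h (p) (g))))) : B

well-sorted; sort = B


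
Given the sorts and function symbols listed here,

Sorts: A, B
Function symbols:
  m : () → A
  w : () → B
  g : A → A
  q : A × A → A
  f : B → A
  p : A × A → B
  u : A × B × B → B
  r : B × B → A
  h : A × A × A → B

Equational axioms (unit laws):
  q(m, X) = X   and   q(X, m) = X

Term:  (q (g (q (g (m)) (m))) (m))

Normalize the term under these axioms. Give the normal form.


1. (q (g (q (g (m)) (m))) (m))  →  (g (q (g (m)) (m)))
2. (g (q (g (m)) (m)))  →  (g (g (m)))

normal form = (g (g (m)))


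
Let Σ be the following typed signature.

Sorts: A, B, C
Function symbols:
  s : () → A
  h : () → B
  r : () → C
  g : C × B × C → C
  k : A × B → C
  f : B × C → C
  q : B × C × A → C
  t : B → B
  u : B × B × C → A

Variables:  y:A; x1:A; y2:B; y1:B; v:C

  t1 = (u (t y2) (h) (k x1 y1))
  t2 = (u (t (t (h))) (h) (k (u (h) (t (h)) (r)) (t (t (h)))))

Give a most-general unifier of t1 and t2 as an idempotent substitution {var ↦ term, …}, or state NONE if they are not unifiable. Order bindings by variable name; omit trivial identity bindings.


{x1 ↦ (u (h) (t (h)) (r)), y1 ↦ (t (t (h))), y2 ↦ (t (h))}


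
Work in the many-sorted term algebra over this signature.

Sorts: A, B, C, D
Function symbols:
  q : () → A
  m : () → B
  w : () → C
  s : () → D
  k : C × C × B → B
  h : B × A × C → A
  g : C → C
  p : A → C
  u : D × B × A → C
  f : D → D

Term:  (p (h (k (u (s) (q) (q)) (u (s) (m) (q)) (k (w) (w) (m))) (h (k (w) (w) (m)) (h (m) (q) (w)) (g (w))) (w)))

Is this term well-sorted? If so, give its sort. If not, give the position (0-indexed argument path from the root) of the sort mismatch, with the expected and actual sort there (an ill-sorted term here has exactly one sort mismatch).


ill-sorted at position [0, 0, 0, 1]: expected B, got A

        (s) : D
        (q) : A
        (q) : A
      (u (s) (q) (q)) : ✗ arg 1 at [0, 0, 0, 1] has sort A, expected B
        (s) : D
        (m) : B
        (q) : A
      (u (s) (m) (q)) : C
        (w) : C
        (w) : C
        (m) : B
      (k (w) (w) (m)) : B
        (w) : C
        (w) : C
        (m) : B
      (k (w) (w) (m)) : B
        (m) : B
        (q) : A
        (w) : C
      (h (m) (q) (w)) : A
        (w) : C
      (g (w)) : C
    (h (k (w) (w) (m)) (h (m) (q) (w)) (g (w))) : A
    (w) : C


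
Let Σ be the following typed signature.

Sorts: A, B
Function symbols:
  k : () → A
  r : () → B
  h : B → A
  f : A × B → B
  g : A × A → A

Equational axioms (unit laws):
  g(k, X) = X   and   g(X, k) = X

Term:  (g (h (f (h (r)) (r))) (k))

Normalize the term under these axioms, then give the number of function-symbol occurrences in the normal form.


size = 5

1. (g (h (f (h (r)) (r))) (k))  →  (h (f (h (r)) (r)))
normal form: (h (f (h (r)) (r)))


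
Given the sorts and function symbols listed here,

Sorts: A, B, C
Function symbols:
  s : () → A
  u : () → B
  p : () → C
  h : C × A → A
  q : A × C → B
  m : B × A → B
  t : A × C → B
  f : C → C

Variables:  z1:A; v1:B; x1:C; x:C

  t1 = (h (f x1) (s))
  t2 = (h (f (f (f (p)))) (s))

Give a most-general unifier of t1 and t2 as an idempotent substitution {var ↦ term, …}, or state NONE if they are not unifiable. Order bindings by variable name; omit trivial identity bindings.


{x1 ↦ (f (f (p)))}


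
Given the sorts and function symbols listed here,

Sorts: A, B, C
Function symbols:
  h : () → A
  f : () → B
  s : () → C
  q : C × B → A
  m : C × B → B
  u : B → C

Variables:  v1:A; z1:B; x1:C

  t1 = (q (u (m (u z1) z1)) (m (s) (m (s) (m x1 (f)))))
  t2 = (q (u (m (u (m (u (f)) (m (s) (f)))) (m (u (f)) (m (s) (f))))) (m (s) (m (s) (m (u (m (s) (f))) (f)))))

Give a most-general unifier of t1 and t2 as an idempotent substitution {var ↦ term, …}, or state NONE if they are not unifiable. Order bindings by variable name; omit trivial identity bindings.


{x1 ↦ (u (m (s) (f))), z1 ↦ (m (u (f)) (m (s) (f)))}


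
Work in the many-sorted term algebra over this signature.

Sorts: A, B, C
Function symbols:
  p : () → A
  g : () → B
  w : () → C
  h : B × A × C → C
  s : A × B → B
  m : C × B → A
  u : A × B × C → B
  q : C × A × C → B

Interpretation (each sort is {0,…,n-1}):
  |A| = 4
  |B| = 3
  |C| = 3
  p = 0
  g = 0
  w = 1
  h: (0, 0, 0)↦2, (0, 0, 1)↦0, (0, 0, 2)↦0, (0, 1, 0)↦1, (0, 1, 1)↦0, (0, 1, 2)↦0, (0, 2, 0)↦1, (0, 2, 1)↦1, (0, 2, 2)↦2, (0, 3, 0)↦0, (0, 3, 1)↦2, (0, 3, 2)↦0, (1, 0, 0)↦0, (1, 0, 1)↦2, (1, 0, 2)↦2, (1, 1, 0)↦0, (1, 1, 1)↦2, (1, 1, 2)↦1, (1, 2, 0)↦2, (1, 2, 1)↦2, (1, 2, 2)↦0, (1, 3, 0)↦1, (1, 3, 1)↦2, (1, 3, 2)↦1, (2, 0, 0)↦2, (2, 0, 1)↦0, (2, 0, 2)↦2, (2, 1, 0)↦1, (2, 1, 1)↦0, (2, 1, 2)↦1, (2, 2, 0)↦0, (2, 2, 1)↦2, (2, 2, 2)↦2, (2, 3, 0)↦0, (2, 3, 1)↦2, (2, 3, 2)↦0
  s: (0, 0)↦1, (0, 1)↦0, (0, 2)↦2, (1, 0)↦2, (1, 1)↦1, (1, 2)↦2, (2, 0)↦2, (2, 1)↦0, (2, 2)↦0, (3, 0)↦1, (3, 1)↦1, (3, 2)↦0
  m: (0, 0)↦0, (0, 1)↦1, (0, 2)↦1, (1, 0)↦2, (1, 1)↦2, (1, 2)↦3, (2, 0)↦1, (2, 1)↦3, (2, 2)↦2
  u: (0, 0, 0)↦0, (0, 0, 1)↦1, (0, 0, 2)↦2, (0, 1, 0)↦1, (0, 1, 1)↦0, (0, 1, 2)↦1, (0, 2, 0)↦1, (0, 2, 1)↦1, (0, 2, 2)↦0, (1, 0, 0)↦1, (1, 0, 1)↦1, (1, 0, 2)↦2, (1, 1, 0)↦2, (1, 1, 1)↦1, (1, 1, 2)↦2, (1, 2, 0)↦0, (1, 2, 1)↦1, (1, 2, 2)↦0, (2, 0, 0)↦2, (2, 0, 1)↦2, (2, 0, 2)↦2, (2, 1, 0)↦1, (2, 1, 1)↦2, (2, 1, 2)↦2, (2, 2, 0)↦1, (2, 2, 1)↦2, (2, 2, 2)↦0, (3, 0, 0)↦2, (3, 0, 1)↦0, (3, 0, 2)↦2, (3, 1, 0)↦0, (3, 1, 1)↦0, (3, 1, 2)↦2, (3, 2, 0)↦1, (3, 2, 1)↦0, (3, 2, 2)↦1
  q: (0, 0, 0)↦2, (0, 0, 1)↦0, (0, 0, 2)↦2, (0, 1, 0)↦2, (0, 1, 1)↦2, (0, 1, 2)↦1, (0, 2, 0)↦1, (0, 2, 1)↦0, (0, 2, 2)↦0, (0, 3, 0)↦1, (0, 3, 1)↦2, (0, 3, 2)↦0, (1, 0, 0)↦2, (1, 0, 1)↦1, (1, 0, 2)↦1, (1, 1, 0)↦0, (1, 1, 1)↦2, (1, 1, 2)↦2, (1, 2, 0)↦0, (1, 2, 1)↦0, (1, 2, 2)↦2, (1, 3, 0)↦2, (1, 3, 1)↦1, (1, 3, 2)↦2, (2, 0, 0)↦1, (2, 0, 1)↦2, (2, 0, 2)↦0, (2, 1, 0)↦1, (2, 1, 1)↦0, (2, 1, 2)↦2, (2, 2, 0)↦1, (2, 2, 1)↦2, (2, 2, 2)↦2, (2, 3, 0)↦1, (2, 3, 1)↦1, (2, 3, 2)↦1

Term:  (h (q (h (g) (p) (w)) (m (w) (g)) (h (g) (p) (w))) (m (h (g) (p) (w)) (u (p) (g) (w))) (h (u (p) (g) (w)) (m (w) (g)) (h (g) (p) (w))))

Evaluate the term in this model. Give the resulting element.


value = 1

  g = 0
  p = 0
  w = 1
  (h (g) (p) (w)) = h(0, 0, 1) = 0
  w = 1
  g = 0
  (m (w) (g)) = m(1, 0) = 2
  g = 0
  p = 0
  w = 1
  (h (g) (p) (w)) = h(0, 0, 1) = 0
  (q (h (g) (p) (w)) (m (w) (g)) (h (g) (p) (w))) = q(0, 2, 0) = 1
  g = 0
  p = 0
  w = 1
  (h (g) (p) (w)) = h(0, 0, 1) = 0
  p = 0
  g = 0
  w = 1
  (u (p) (g) (w)) = u(0, 0, 1) = 1
  (m (h (g) (p) (w)) (u (p) (g) (w))) = m(0, 1) = 1
  p = 0
  g = 0
  w = 1
  (u (p) (g) (w)) = u(0, 0, 1) = 1
  w = 1
  g = 0
  (m (w) (g)) = m(1, 0) = 2
  g = 0
  p = 0
  w = 1
  (h (g) (p) (w)) = h(0, 0, 1) = 0
  (h (u (p) (g) (w)) (m (w) (g)) (h (g) (p) (w))) = h(1, 2, 0) = 2
  (h (q (h (g) (p) (w)) (m (w) (g)) (h (g) (p) (w))) (m (h (g) (p) (w)) (u (p) (g) (w))) (h (u (p) (g) (w)) (m (w) (g)) (h (g) (p) (w)))) = h(1, 1, 2) = 1


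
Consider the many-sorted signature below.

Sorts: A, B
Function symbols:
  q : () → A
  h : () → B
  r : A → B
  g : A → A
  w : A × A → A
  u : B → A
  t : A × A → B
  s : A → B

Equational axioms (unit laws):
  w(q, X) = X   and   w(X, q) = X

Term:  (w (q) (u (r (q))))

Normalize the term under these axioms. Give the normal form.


normal form = (u (r (q)))

1. (w (q) (u (r (q))))  →  (u (r (q)))


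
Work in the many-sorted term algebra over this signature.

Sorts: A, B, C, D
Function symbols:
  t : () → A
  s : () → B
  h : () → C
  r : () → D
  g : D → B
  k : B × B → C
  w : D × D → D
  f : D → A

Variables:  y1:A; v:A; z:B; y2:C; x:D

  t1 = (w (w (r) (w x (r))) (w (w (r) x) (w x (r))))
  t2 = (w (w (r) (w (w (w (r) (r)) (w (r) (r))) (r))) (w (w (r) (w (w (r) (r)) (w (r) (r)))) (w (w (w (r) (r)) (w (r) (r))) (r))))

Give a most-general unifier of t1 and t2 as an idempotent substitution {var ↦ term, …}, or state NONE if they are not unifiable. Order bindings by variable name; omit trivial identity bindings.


{x ↦ (w (w (r) (r)) (w (r) (r)))}


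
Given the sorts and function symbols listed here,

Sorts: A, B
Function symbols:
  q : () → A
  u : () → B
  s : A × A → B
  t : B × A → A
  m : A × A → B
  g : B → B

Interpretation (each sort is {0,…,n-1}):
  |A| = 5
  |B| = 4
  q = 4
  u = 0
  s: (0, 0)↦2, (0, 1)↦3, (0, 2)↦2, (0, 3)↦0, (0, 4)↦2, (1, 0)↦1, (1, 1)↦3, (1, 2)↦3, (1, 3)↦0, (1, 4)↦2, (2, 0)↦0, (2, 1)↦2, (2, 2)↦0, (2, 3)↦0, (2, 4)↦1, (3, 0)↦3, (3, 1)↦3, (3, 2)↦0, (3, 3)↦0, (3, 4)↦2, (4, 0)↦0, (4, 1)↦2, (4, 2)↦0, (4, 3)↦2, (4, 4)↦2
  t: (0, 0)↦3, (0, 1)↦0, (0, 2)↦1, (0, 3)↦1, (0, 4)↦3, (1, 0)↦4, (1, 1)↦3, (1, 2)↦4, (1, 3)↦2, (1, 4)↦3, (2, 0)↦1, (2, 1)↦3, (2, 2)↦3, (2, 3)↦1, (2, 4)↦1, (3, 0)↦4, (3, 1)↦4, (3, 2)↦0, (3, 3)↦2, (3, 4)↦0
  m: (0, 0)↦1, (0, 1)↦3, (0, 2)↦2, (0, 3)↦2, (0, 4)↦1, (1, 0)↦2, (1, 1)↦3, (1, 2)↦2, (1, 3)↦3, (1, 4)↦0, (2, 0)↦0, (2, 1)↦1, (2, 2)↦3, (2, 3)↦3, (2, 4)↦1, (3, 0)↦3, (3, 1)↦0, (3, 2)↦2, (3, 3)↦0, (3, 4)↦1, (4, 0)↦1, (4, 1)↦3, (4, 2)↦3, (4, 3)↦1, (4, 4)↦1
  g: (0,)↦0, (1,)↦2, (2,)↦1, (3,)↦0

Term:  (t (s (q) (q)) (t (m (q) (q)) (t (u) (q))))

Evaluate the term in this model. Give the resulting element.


value = 3

  q = 4
  q = 4
  (s (q) (q)) = s(4, 4) = 2
  q = 4
  q = 4
  (m (q) (q)) = m(4, 4) = 1
  u = 0
  q = 4
  (t (u) (q)) = t(0, 4) = 3
  (t (m (q) (q)) (t (u) (q))) = t(1, 3) = 2
  (t (s (q) (q)) (t (m (q) (q)) (t (u) (q)))) = t(2, 2) = 3


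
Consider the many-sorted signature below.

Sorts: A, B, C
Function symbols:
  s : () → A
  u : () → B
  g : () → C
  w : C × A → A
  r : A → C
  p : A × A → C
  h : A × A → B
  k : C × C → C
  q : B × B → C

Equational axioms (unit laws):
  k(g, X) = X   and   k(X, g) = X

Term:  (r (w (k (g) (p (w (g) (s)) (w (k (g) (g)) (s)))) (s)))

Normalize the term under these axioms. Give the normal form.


1. (r (w (k (g) (p (w (g) (s)) (w (k (g) (g)) (s)))) (s)))  →  (r (w (p (w (g) (s)) (w (k (g) (g)) (s))) (s)))
2. (r (w (p (w (g) (s)) (w (k (g) (g)) (s))) (s)))  →  (r (w (p (w (g) (s)) (w (g) (s))) (s)))

normal form = (r (w (p (w (g) (s)) (w (g) (s))) (s)))


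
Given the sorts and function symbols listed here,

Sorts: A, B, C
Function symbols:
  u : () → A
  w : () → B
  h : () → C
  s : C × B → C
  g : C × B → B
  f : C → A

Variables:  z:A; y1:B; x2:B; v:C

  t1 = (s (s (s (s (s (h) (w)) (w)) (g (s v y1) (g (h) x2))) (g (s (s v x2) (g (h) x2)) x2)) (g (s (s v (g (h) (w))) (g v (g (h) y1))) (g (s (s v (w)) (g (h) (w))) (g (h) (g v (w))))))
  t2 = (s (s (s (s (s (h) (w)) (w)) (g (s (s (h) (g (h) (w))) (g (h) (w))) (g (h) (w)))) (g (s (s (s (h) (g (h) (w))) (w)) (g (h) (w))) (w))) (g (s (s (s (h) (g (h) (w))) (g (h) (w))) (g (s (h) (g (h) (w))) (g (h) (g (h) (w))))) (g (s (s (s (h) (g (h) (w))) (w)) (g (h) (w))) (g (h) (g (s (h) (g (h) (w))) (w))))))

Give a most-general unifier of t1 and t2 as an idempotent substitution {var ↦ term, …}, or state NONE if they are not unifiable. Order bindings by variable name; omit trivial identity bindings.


{v ↦ (s (h) (g (h) (w))), x2 ↦ (w), y1 ↦ (g (h) (w))}


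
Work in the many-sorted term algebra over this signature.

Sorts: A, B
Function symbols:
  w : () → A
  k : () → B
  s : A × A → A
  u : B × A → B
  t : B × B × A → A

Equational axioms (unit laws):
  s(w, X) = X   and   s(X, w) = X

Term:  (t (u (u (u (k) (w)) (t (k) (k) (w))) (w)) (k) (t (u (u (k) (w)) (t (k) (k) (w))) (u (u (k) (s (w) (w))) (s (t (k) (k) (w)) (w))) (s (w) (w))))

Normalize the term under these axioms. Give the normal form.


1. (t (u (u (u (k) (w)) (t (k) (k) (w))) (w)) (k) (t (u (u (k) (w)) (t (k) (k) (w))) (u (u (k) (s (w) (w))) (s (t (k) (k) (w)) (w))) (s (w) (w))))  →  (t (u (u (u (k) (w)) (t (k) (k) (w))) (w)) (k) (t (u (u (k) (w)) (t (k) (k) (w))) (u (u (k) (w)) (s (t (k) (k) (w)) (w))) (s (w) (w))))
2. (t (u (u (u (k) (w)) (t (k) (k) (w))) (w)) (k) (t (u (u (k) (w)) (t (k) (k) (w))) (u (u (k) (w)) (s (t (k) (k) (w)) (w))) (s (w) (w))))  →  (t (u (u (u (k) (w)) (t (k) (k) (w))) (w)) (k) (t (u (u (k) (w)) (t (k) (k) (w))) (u (u (k) (w)) (t (k) (k) (w))) (s (w) (w))))
3. (t (u (u (u (k) (w)) (t (k) (k) (w))) (w)) (k) (t (u (u (k) (w)) (t (k) (k) (w))) (u (u (k) (w)) (t (k) (k) (w))) (s (w) (w))))  →  (t (u (u (u (k) (w)) (t (k) (k) (w))) (w)) (k) (t (u (u (k) (w)) (t (k) (k) (w))) (u (u (k) (w)) (t (k) (k) (w))) (w)))

normal form = (t (u (u (u (k) (w)) (t (k) (k) (w))) (w)) (k) (t (u (u (k) (w)) (t (k) (k) (w))) (u (u (k) (w)) (t (k) (k) (w))) (w)))


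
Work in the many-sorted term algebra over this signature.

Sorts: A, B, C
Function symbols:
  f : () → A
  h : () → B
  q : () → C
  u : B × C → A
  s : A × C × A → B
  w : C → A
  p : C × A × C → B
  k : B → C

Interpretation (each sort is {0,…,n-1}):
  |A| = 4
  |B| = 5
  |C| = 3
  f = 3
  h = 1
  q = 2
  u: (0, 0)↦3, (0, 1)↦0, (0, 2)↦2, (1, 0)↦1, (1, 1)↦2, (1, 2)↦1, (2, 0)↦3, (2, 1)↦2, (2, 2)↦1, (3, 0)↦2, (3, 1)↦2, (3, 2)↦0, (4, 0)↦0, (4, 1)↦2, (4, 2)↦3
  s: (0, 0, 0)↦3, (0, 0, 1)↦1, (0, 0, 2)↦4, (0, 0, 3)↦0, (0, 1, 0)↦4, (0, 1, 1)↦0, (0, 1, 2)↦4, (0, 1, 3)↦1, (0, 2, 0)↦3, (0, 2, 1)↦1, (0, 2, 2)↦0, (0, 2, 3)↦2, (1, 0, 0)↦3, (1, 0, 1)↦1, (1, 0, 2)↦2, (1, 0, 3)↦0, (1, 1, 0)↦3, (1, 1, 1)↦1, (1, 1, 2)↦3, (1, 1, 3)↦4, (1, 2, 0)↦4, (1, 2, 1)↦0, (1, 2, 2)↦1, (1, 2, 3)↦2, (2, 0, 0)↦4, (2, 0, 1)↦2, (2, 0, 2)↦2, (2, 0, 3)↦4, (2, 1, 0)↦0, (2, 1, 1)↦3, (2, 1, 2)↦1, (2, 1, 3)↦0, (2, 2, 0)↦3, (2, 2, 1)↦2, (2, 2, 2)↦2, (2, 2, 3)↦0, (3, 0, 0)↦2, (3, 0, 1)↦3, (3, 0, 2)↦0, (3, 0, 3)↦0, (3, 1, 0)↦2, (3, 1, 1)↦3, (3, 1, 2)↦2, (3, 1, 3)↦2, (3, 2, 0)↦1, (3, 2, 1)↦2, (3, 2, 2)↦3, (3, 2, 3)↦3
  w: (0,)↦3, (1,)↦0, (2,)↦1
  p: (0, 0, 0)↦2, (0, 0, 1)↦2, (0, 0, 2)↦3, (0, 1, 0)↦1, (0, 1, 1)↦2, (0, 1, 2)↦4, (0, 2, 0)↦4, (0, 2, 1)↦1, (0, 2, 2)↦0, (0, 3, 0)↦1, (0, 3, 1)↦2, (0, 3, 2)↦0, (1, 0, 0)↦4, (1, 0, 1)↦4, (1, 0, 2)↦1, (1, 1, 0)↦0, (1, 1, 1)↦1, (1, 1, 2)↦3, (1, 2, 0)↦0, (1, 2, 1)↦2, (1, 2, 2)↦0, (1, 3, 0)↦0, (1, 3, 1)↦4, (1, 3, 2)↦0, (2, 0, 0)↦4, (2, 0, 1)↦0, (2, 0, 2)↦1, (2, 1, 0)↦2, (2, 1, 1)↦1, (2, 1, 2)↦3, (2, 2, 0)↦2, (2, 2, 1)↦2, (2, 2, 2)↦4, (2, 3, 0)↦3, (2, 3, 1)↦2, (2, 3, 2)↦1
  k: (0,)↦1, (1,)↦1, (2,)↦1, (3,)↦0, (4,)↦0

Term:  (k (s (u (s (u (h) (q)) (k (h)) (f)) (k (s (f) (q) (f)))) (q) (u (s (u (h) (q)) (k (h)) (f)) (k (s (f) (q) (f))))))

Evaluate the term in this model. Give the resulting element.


  h = 1
  q = 2
  (u (h) (q)) = u(1, 2) = 1
  h = 1
  (k (h)) = k(1,) = 1
  f = 3
  (s (u (h) (q)) (k (h)) (f)) = s(1, 1, 3) = 4
  f = 3
  q = 2
  f = 3
  (s (f) (q) (f)) = s(3, 2, 3) = 3
  (k (s (f) (q) (f))) = k(3,) = 0
  (u (s (u (h) (q)) (k (h)) (f)) (k (s (f) (q) (f)))) = u(4, 0) = 0
  q = 2
  h = 1
  q = 2
  (u (h) (q)) = u(1, 2) = 1
  h = 1
  (k (h)) = k(1,) = 1
  f = 3
  (s (u (h) (q)) (k (h)) (f)) = s(1, 1, 3) = 4
  f = 3
  q = 2
  f = 3
  (s (f) (q) (f)) = s(3, 2, 3) = 3
  (k (s (f) (q) (f))) = k(3,) = 0
  (u (s (u (h) (q)) (k (h)) (f)) (k (s (f) (q) (f)))) = u(4, 0) = 0
  (s (u (s (u (h) (q)) (k (h)) (f)) (k (s (f) (q) (f)))) (q) (u (s (u (h) (q)) (k (h)) (f)) (k (s (f) (q) (f))))) = s(0, 2, 0) = 3
  (k (s (u (s (u (h) (q)) (k (h)) (f)) (k (s (f) (q) (f)))) (q) (u (s (u (h) (q)) (k (h)) (f)) (k (s (f) (q) (f)))))) = k(3,) = 0

value = 0


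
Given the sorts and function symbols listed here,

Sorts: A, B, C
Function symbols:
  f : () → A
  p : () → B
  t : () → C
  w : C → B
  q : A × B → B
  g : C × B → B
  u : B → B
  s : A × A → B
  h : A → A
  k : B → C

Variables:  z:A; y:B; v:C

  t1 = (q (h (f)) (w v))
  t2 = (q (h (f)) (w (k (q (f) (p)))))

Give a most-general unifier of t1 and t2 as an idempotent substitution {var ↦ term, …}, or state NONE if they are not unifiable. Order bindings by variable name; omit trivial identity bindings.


{v ↦ (k (q (f) (p)))}


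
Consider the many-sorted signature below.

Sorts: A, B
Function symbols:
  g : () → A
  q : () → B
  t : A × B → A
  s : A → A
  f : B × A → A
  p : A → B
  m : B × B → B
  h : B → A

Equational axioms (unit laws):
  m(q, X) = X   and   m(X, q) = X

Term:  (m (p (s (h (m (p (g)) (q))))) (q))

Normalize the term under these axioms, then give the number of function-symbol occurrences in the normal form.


size = 5

1. (m (p (s (h (m (p (g)) (q))))) (q))  →  (p (s (h (m (p (g)) (q)))))
2. (p (s (h (m (p (g)) (q)))))  →  (p (s (h (p (g)))))
normal form: (p (s (h (p (g)))))


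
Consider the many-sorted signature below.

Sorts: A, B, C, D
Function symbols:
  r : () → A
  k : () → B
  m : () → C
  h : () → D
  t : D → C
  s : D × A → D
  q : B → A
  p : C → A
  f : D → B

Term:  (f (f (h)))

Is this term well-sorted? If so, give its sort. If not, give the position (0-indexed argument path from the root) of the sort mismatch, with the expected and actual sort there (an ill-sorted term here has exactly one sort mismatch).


ill-sorted at position [0]: expected D, got B

    (h) : D
  (f (h)) : B
(f (f (h))) : ✗ arg 0 at [0] has sort B, expected D


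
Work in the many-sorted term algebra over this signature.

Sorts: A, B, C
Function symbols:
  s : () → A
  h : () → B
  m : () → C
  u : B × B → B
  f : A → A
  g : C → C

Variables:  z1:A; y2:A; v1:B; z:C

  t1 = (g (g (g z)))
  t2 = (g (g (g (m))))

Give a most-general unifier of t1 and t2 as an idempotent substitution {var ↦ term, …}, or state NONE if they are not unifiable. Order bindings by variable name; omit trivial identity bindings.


{z ↦ (m)}


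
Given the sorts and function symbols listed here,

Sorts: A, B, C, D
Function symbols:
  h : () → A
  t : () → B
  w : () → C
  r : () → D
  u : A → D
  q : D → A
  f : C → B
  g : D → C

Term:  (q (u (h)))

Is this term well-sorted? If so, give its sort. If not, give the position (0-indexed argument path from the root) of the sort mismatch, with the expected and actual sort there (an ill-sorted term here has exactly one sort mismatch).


well-sorted; sort = A

    (h) : A
  (u (h)) : D
(q (u (h))) : A


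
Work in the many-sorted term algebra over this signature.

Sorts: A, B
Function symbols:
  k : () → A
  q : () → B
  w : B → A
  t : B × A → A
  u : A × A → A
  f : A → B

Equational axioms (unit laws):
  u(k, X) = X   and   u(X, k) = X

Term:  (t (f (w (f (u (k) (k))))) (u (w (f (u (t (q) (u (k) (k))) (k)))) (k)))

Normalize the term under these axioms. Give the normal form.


1. (t (f (w (f (u (k) (k))))) (u (w (f (u (t (q) (u (k) (k))) (k)))) (k)))  →  (t (f (w (f (k)))) (u (w (f (u (t (q) (u (k) (k))) (k)))) (k)))
2. (t (f (w (f (k)))) (u (w (f (u (t (q) (u (k) (k))) (k)))) (k)))  →  (t (f (w (f (k)))) (w (f (u (t (q) (u (k) (k))) (k)))))
3. (t (f (w (f (k)))) (w (f (u (t (q) (u (k) (k))) (k)))))  →  (t (f (w (f (k)))) (w (f (t (q) (u (k) (k))))))
4. (t (f (w (f (k)))) (w (f (t (q) (u (k) (k))))))  →  (t (f (w (f (k)))) (w (f (t (q) (k)))))

normal form = (t (f (w (f (k)))) (w (f (t (q) (k)))))


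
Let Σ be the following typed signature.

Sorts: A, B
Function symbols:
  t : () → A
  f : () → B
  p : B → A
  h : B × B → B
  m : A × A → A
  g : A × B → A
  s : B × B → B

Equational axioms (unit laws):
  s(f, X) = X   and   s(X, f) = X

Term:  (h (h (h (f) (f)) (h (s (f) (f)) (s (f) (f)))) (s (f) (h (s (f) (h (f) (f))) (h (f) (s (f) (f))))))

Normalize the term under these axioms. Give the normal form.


1. (h (h (h (f) (f)) (h (s (f) (f)) (s (f) (f)))) (s (f) (h (s (f) (h (f) (f))) (h (f) (s (f) (f))))))  →  (h (h (h (f) (f)) (h (f) (s (f) (f)))) (s (f) (h (s (f) (h (f) (f))) (h (f) (s (f) (f))))))
2. (h (h (h (f) (f)) (h (f) (s (f) (f)))) (s (f) (h (s (f) (h (f) (f))) (h (f) (s (f) (f))))))  →  (h (h (h (f) (f)) (h (f) (f))) (s (f) (h (s (f) (h (f) (f))) (h (f) (s (f) (f))))))
3. (h (h (h (f) (f)) (h (f) (f))) (s (f) (h (s (f) (h (f) (f))) (h (f) (s (f) (f))))))  →  (h (h (h (f) (f)) (h (f) (f))) (h (s (f) (h (f) (f))) (h (f) (s (f) (f)))))
4. (h (h (h (f) (f)) (h (f) (f))) (h (s (f) (h (f) (f))) (h (f) (s (f) (f)))))  →  (h (h (h (f) (f)) (h (f) (f))) (h (h (f) (f)) (h (f) (s (f) (f)))))
5. (h (h (h (f) (f)) (h (f) (f))) (h (h (f) (f)) (h (f) (s (f) (f)))))  →  (h (h (h (f) (f)) (h (f) (f))) (h (h (f) (f)) (h (f) (f))))

normal form = (h (h (h (f) (f)) (h (f) (f))) (h (h (f) (f)) (h (f) (f))))


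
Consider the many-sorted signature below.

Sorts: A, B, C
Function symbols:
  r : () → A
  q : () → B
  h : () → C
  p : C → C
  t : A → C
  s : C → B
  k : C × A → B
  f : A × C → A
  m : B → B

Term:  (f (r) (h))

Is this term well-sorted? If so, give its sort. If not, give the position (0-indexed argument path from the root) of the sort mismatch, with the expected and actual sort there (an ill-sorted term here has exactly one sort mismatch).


  (r) : A
  (h) : C
(f (r) (h)) : A

well-sorted; sort = A


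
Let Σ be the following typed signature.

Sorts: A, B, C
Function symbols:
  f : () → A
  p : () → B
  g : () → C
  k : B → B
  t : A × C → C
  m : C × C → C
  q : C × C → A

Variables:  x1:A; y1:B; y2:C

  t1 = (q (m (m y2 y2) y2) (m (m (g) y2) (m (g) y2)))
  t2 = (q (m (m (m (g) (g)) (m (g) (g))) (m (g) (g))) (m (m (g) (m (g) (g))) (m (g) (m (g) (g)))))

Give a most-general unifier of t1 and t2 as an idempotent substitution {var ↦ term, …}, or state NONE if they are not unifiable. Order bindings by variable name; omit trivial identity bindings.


{y2 ↦ (m (g) (g))}


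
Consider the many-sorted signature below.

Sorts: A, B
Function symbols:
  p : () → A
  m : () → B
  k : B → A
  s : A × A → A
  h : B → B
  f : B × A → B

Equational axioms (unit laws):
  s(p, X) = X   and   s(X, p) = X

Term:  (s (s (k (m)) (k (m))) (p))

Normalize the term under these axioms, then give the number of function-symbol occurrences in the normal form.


1. (s (s (k (m)) (k (m))) (p))  →  (s (k (m)) (k (m)))
normal form: (s (k (m)) (k (m)))

size = 5


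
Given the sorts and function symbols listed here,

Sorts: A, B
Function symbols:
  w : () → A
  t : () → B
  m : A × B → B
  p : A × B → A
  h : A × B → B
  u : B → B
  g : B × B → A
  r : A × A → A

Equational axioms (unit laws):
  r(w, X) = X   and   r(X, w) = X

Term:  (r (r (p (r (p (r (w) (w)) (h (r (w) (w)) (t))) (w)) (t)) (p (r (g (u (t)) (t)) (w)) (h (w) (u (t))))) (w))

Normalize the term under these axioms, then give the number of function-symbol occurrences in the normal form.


1. (r (r (p (r (p (r (w) (w)) (h (r (w) (w)) (t))) (w)) (t)) (p (r (g (u (t)) (t)) (w)) (h (w) (u (t))))) (w))  →  (r (p (r (p (r (w) (w)) (h (r (w) (w)) (t))) (w)) (t)) (p (r (g (u (t)) (t)) (w)) (h (w) (u (t)))))
2. (r (p (r (p (r (w) (w)) (h (r (w) (w)) (t))) (w)) (t)) (p (r (g (u (t)) (t)) (w)) (h (w) (u (t)))))  →  (r (p (p (r (w) (w)) (h (r (w) (w)) (t))) (t)) (p (r (g (u (t)) (t)) (w)) (h (w) (u (t)))))
3. (r (p (p (r (w) (w)) (h (r (w) (w)) (t))) (t)) (p (r (g (u (t)) (t)) (w)) (h (w) (u (t)))))  →  (r (p (p (w) (h (r (w) (w)) (t))) (t)) (p (r (g (u (t)) (t)) (w)) (h (w) (u (t)))))
4. (r (p (p (w) (h (r (w) (w)) (t))) (t)) (p (r (g (u (t)) (t)) (w)) (h (w) (u (t)))))  →  (r (p (p (w) (h (w) (t))) (t)) (p (r (g (u (t)) (t)) (w)) (h (w) (u (t)))))
5. (r (p (p (w) (h (w) (t))) (t)) (p (r (g (u (t)) (t)) (w)) (h (w) (u (t)))))  →  (r (p (p (w) (h (w) (t))) (t)) (p (g (u (t)) (t)) (h (w) (u (t)))))
normal form: (r (p (p (w) (h (w) (t))) (t)) (p (g (u (t)) (t)) (h (w) (u (t)))))

size = 17


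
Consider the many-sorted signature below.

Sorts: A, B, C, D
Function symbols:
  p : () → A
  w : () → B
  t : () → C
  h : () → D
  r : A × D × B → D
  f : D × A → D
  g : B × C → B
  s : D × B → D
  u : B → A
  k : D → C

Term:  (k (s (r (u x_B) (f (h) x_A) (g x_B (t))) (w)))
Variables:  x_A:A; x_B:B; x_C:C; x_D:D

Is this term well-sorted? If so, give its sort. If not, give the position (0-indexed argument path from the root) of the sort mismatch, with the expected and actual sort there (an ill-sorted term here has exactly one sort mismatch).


well-sorted; sort = C

        x_B : B
      (u x_B) : A
        (h) : D
        x_A : A
      (f (h) x_A) : D
        x_B : B
        (t) : C
      (g x_B (t)) : B
    (r (u x_B) (f (h) x_A) (g x_B (t))) : D
    (w) : B
  (s (r (u x_B) (f (h) x_A) (g x_B (t))) (w)) : D
(k (s (r (u x_B) (f (h) x_A) (g x_B (t))) (w))) : C


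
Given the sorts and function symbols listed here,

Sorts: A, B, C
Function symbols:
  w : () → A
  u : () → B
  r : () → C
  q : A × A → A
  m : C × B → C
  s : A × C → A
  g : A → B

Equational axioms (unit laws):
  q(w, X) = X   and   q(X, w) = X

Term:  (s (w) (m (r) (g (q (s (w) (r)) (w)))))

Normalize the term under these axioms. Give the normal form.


1. (s (w) (m (r) (g (q (s (w) (r)) (w)))))  →  (s (w) (m (r) (g (s (w) (r)))))

normal form = (s (w) (m (r) (g (s (w) (r)))))


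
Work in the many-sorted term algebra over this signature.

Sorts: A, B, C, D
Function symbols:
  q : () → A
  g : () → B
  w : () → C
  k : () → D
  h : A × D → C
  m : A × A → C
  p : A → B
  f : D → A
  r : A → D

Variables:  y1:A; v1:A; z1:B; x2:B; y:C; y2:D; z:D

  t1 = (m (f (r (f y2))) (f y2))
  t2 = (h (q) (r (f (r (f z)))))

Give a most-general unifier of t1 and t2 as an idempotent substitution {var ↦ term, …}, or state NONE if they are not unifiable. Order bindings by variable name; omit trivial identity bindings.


NONE (not unifiable)

head clash or occurs-check failure — not unifiable


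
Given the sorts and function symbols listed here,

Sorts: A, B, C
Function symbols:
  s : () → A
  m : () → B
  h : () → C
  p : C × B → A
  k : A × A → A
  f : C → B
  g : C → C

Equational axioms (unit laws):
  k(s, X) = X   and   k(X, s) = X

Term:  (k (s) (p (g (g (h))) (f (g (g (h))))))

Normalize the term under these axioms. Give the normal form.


normal form = (p (g (g (h))) (f (g (g (h)))))

1. (k (s) (p (g (g (h))) (f (g (g (h))))))  →  (p (g (g (h))) (f (g (g (h)))))


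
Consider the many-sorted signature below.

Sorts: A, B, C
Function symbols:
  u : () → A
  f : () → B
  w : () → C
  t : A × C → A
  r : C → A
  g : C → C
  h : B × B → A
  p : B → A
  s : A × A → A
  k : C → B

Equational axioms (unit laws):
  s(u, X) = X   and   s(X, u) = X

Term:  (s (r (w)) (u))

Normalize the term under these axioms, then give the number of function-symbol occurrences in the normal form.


1. (s (r (w)) (u))  →  (r (w))
normal form: (r (w))

size = 2


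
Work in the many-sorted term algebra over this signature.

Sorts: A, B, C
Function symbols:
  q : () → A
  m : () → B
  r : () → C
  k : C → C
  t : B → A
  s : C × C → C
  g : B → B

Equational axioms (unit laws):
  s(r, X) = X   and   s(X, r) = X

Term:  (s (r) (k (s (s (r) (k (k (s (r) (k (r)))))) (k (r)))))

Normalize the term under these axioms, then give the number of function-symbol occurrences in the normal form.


1. (s (r) (k (s (s (r) (k (k (s (r) (k (r)))))) (k (r)))))  →  (k (s (s (r) (k (k (s (r) (k (r)))))) (k (r))))
2. (k (s (s (r) (k (k (s (r) (k (r)))))) (k (r))))  →  (k (s (k (k (s (r) (k (r))))) (k (r))))
3. (k (s (k (k (s (r) (k (r))))) (k (r))))  →  (k (s (k (k (k (r)))) (k (r))))
normal form: (k (s (k (k (k (r)))) (k (r))))

size = 8


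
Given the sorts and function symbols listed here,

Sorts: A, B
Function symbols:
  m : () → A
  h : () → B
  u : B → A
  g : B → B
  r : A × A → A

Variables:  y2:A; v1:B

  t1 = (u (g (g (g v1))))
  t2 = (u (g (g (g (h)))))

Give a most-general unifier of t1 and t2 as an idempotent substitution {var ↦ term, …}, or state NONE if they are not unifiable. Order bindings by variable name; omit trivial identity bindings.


{v1 ↦ (h)}


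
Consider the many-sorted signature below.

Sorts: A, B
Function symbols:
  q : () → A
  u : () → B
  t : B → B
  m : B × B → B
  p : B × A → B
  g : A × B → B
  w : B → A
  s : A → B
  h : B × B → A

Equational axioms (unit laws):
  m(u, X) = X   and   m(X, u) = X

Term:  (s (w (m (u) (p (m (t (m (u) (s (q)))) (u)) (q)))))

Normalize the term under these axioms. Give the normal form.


1. (s (w (m (u) (p (m (t (m (u) (s (q)))) (u)) (q)))))  →  (s (w (p (m (t (m (u) (s (q)))) (u)) (q))))
2. (s (w (p (m (t (m (u) (s (q)))) (u)) (q))))  →  (s (w (p (t (m (u) (s (q)))) (q))))
3. (s (w (p (t (m (u) (s (q)))) (q))))  →  (s (w (p (t (s (q))) (q))))

normal form = (s (w (p (t (s (q))) (q))))


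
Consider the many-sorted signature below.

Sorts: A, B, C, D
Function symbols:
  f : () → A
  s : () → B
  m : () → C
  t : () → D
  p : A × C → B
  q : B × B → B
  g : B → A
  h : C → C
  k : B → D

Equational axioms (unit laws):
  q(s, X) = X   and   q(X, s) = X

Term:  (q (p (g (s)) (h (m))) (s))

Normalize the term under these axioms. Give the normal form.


1. (q (p (g (s)) (h (m))) (s))  →  (p (g (s)) (h (m)))

normal form = (p (g (s)) (h (m)))


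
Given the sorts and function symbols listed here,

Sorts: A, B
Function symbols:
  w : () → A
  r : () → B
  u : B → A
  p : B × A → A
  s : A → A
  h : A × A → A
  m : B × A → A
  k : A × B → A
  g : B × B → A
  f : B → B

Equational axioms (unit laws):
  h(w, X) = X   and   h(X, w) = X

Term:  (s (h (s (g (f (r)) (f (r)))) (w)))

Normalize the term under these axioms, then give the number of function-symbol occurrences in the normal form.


1. (s (h (s (g (f (r)) (f (r)))) (w)))  →  (s (s (g (f (r)) (f (r)))))
normal form: (s (s (g (f (r)) (f (r)))))

size = 7


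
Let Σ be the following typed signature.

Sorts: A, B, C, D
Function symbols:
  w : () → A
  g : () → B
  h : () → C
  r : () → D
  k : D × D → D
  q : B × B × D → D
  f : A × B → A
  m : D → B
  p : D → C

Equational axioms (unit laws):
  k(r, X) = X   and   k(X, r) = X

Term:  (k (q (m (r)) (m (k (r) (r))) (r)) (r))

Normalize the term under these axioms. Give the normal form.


1. (k (q (m (r)) (m (k (r) (r))) (r)) (r))  →  (q (m (r)) (m (k (r) (r))) (r))
2. (q (m (r)) (m (k (r) (r))) (r))  →  (q (m (r)) (m (r)) (r))

normal form = (q (m (r)) (m (r)) (r))


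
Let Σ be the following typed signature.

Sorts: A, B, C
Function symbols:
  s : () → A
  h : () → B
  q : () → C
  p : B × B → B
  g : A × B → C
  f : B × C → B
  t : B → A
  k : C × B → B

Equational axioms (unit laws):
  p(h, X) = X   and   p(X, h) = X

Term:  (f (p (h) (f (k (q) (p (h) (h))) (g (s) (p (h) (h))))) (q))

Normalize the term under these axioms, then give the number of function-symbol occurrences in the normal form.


1. (f (p (h) (f (k (q) (p (h) (h))) (g (s) (p (h) (h))))) (q))  →  (f (f (k (q) (p (h) (h))) (g (s) (p (h) (h)))) (q))
2. (f (f (k (q) (p (h) (h))) (g (s) (p (h) (h)))) (q))  →  (f (f (k (q) (h)) (g (s) (p (h) (h)))) (q))
3. (f (f (k (q) (h)) (g (s) (p (h) (h)))) (q))  →  (f (f (k (q) (h)) (g (s) (h))) (q))
normal form: (f (f (k (q) (h)) (g (s) (h))) (q))

size = 9


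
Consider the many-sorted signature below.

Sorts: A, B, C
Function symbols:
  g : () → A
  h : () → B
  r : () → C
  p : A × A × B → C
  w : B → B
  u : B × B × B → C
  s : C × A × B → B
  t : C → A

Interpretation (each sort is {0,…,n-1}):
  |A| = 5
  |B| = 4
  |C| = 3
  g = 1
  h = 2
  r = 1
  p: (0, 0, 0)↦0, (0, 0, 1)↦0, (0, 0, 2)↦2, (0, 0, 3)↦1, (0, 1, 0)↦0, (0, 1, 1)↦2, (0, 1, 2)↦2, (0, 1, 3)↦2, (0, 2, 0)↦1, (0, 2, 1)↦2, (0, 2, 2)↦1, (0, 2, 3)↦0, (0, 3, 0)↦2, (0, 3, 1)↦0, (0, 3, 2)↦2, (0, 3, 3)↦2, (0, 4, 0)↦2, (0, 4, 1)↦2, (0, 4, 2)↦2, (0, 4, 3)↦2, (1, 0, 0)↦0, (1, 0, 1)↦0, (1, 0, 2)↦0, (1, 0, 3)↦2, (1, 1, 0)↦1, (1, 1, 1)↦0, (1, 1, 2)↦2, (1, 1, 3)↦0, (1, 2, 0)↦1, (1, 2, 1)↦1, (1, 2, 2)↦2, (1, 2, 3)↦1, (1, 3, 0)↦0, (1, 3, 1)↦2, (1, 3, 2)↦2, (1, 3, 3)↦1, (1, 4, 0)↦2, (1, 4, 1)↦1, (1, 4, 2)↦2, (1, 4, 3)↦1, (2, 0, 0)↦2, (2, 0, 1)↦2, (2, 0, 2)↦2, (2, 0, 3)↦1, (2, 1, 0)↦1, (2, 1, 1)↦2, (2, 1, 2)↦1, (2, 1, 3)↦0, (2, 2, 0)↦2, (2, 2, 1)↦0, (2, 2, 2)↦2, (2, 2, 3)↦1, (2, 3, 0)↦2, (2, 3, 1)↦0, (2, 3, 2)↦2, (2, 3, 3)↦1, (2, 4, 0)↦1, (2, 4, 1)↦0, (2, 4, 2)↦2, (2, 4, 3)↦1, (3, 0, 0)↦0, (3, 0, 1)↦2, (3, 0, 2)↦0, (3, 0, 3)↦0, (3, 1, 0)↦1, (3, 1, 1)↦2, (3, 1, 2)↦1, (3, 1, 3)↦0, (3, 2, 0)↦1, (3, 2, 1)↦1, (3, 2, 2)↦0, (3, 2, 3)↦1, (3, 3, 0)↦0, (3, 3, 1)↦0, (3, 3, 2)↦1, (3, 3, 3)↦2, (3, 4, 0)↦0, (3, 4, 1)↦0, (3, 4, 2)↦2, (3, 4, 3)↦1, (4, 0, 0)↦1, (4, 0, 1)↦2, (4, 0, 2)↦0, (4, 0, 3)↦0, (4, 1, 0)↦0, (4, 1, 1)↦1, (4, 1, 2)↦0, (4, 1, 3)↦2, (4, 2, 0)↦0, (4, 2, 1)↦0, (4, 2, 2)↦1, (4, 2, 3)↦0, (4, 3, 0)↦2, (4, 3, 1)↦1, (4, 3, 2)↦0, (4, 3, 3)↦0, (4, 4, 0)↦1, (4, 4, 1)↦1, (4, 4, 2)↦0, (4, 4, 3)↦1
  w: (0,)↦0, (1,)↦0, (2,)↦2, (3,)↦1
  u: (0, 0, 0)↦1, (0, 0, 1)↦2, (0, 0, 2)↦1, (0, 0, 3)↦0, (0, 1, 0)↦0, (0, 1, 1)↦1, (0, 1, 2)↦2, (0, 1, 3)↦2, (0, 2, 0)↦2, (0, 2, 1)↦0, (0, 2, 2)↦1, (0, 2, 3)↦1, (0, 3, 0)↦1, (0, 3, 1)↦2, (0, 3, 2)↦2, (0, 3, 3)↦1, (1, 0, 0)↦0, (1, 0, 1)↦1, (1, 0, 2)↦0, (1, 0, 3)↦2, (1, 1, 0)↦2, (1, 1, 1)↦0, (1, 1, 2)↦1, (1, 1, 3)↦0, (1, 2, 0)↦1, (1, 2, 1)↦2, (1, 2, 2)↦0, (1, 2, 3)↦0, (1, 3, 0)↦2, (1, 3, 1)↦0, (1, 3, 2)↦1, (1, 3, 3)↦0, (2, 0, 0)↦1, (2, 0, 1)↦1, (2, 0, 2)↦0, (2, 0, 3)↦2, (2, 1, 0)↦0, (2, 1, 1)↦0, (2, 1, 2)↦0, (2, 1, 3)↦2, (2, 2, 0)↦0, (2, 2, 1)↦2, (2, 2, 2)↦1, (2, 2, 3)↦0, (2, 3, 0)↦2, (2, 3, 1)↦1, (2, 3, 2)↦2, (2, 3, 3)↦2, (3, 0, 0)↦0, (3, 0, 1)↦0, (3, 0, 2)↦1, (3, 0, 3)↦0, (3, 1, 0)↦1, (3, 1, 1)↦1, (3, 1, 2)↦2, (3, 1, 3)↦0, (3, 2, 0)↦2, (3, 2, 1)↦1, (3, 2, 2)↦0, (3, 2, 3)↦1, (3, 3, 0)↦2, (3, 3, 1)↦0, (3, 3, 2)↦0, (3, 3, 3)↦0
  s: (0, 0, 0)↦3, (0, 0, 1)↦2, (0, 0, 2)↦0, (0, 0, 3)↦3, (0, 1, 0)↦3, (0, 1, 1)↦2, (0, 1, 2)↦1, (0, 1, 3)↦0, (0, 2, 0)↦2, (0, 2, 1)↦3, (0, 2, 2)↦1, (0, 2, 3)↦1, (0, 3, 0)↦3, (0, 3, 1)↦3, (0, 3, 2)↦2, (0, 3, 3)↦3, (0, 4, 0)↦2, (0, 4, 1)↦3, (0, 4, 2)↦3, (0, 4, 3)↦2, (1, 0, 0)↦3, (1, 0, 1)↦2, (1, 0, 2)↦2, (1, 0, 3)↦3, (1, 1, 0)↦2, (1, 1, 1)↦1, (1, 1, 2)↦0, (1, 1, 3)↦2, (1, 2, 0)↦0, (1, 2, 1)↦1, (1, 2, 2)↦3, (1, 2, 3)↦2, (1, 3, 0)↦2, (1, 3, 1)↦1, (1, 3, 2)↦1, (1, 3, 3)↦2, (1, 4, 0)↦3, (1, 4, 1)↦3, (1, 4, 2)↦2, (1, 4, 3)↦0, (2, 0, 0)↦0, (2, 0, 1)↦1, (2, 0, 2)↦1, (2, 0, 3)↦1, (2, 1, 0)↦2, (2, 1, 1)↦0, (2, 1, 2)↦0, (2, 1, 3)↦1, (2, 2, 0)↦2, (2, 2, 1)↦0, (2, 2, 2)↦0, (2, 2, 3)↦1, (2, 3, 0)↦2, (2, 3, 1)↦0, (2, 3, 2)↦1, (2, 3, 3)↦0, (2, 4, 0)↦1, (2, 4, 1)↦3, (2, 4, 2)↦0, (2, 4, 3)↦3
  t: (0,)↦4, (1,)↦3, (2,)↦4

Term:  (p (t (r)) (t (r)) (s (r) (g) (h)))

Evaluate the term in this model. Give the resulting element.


  r = 1
  (t (r)) = t(1,) = 3
  r = 1
  (t (r)) = t(1,) = 3
  r = 1
  g = 1
  h = 2
  (s (r) (g) (h)) = s(1, 1, 2) = 0
  (p (t (r)) (t (r)) (s (r) (g) (h))) = p(3, 3, 0) = 0

value = 0
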